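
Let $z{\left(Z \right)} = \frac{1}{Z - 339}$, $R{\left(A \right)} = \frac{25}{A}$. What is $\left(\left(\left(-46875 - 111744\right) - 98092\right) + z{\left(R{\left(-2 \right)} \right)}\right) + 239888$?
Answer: $- \frac{11826571}{703} \approx -16823.0$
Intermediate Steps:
$z{\left(Z \right)} = \frac{1}{-339 + Z}$
$\left(\left(\left(-46875 - 111744\right) - 98092\right) + z{\left(R{\left(-2 \right)} \right)}\right) + 239888 = \left(\left(\left(-46875 - 111744\right) - 98092\right) + \frac{1}{-339 + \frac{25}{-2}}\right) + 239888 = \left(\left(-158619 - 98092\right) + \frac{1}{-339 + 25 \left(- \frac{1}{2}\right)}\right) + 239888 = \left(-256711 + \frac{1}{-339 - \frac{25}{2}}\right) + 239888 = \left(-256711 + \frac{1}{- \frac{703}{2}}\right) + 239888 = \left(-256711 - \frac{2}{703}\right) + 239888 = - \frac{180467835}{703} + 239888 = - \frac{11826571}{703}$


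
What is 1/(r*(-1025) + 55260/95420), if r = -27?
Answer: 4771/132040188 ≈ 3.6133e-5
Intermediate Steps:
1/(r*(-1025) + 55260/95420) = 1/(-27*(-1025) + 55260/95420) = 1/(27675 + 55260*(1/95420)) = 1/(27675 + 2763/4771) = 1/(132040188/4771) = 4771/132040188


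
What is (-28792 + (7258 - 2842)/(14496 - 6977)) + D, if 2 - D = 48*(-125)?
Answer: -171353594/7519 ≈ -22789.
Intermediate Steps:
D = 6002 (D = 2 - 48*(-125) = 2 - 1*(-6000) = 2 + 6000 = 6002)
(-28792 + (7258 - 2842)/(14496 - 6977)) + D = (-28792 + (7258 - 2842)/(14496 - 6977)) + 6002 = (-28792 + 4416/7519) + 6002 = -216482632/7519 + 6002 = -171353594/7519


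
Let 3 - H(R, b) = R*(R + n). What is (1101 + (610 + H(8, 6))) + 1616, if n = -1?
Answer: 3274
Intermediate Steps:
H(R, b) = 3 - R*(-1 + R) (H(R, b) = 3 - R*(R - 1) = 3 - R*(-1 + R))
(1101 + (610 + H(8, 6))) + 1616 = (1101 + (610 + (3 + 8 - 1*8²))) + 1616 = (1101 + (610 + (3 + 8 - 1*64))) + 1616 = (1101 + (610 + (3 + 8 - 64))) + 1616 = (1101 + (610 - 53)) + 1616 = (1101 + 557) + 1616 = 1658 + 1616 = 3274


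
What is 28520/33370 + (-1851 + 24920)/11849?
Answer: 6516153/2325889 ≈ 2.8016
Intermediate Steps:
28520/33370 + (-1851 + 24920)/11849 = 28520*(1/33370) + 23069*(1/11849) = 2852/3337 + 1357/697 = 6516153/2325889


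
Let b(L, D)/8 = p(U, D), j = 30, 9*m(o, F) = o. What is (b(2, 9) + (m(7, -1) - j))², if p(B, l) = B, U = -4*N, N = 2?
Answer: 703921/81 ≈ 8690.4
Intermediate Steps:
m(o, F) = o/9
U = -8 (U = -4*2 = -8)
b(L, D) = -64 (b(L, D) = 8*(-8) = -64)
(b(2, 9) + (m(7, -1) - j))² = (-64 + ((⅑)*7 - 1*30))² = (-64 + (7/9 - 30))² = (-64 - 263/9)² = (-839/9)² = 703921/81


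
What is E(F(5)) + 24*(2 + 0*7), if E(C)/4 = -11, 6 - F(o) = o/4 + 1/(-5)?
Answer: 4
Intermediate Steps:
F(o) = 31/5 - o/4 (F(o) = 6 - (o/4 + 1/(-5)) = 6 - (o*(¼) + 1*(-⅕)) = 6 - (o/4 - ⅕) = 6 - (-⅕ + o/4) = 6 + (⅕ - o/4) = 31/5 - o/4)
E(C) = -44 (E(C) = 4*(-11) = -44)
E(F(5)) + 24*(2 + 0*7) = -44 + 24*(2 + 0*7) = -44 + 24*(2 + 0) = -44 + 24*2 = -44 + 48 = 4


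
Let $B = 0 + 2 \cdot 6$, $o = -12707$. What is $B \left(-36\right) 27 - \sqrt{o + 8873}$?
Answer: $-11664 - 3 i \sqrt{426} \approx -11664.0 - 61.919 i$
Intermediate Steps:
$B = 12$ ($B = 0 + 12 = 12$)
$B \left(-36\right) 27 - \sqrt{o + 8873} = 12 \left(-36\right) 27 - \sqrt{-12707 + 8873} = \left(-432\right) 27 - \sqrt{-3834} = -11664 - 3 i \sqrt{426}$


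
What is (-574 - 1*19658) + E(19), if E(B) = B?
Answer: -20213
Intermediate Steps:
(-574 - 1*19658) + E(19) = (-574 - 1*19658) + 19 = (-574 - 19658) + 19 = -20232 + 19 = -20213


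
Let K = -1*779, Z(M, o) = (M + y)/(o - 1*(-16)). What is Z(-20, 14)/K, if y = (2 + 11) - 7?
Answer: 7/11685 ≈ 0.00059906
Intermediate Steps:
y = 6 (y = 13 - 7 = 6)
Z(M, o) = (6 + M)/(16 + o) (Z(M, o) = (M + 6)/(o - 1*(-16)) = (6 + M)/(o + 16) = (6 + M)/(16 + o))
K = -779
Z(-20, 14)/K = ((6 - 20)/(16 + 14))/(-779) = (-14/30)*(-1/779) = ((1/30)*(-14))*(-1/779) = -7/15*(-1/779) = 7/11685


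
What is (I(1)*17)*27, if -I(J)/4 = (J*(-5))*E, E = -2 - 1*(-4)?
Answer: 18360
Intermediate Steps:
E = 2 (E = -2 + 4 = 2)
I(J) = 40*J (I(J) = -4*J*(-5)*2 = -4*(-5*J)*2 = -(-40)*J = 40*J)
(I(1)*17)*27 = ((40*1)*17)*27 = (40*17)*27 = 680*27 = 18360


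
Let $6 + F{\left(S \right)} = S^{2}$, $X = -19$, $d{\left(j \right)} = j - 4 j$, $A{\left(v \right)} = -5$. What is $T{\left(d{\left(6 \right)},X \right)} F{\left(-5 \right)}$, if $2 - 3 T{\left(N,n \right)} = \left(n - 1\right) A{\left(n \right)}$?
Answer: $- \frac{1862}{3} \approx -620.67$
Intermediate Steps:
$d{\left(j \right)} = - 3 j$
$T{\left(N,n \right)} = -1 + \frac{5 n}{3}$ ($T{\left(N,n \right)} = \frac{2}{3} - \frac{\left(n - 1\right) \left(-5\right)}{3} = \frac{2}{3} - \frac{\left(-1 + n\right) \left(-5\right)}{3} = \frac{2}{3} - \frac{5 - 5 n}{3} = \frac{2}{3} + \left(- \frac{5}{3} + \frac{5 n}{3}\right) = -1 + \frac{5 n}{3}$)
$F{\left(S \right)} = -6 + S^{2}$
$T{\left(d{\left(6 \right)},X \right)} F{\left(-5 \right)} = \left(-1 + \frac{5}{3} \left(-19\right)\right) \left(-6 + \left(-5\right)^{2}\right) = \left(-1 - \frac{95}{3}\right) \left(-6 + 25\right) = \left(- \frac{98}{3}\right) 19 = - \frac{1862}{3}$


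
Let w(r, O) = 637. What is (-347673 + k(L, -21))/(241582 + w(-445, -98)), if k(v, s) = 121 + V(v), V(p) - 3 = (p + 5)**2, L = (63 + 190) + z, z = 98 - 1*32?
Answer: -242573/242219 ≈ -1.0015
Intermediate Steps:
z = 66 (z = 98 - 32 = 66)
L = 319 (L = (63 + 190) + 66 = 253 + 66 = 319)
V(p) = 3 + (5 + p)**2 (V(p) = 3 + (p + 5)**2 = 3 + (5 + p)**2)
k(v, s) = 124 + (5 + v)**2 (k(v, s) = 121 + (3 + (5 + v)**2) = 124 + (5 + v)**2)
(-347673 + k(L, -21))/(241582 + w(-445, -98)) = (-347673 + (124 + (5 + 319)**2))/(241582 + 637) = (-347673 + (124 + 324**2))/242219 = (-347673 + (124 + 104976))*(1/242219) = (-347673 + 105100)*(1/242219) = -242573*1/242219 = -242573/242219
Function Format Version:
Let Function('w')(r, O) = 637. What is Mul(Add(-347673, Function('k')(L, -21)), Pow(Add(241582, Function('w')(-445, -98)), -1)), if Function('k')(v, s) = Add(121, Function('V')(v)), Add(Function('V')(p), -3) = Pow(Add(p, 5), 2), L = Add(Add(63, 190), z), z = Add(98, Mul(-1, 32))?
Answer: Rational(-242573, 242219) ≈ -1.0015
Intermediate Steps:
z = 66 (z = Add(98, -32) = 66)
L = 319 (L = Add(Add(63, 190), 66) = Add(253, 66) = 319)
Function('V')(p) = Add(3, Pow(Add(5, p), 2)) (Function('V')(p) = Add(3, Pow(Add(p, 5), 2)) = Add(3, Pow(Add(5, p), 2)))
Function('k')(v, s) = Add(124, Pow(Add(5, v), 2)) (Function('k')(v, s) = Add(121, Add(3, Pow(Add(5, v), 2))) = Add(124, Pow(Add(5, v), 2)))
Mul(Add(-347673, Function('k')(L, -21)), Pow(Add(241582, Function('w')(-445, -98)), -1)) = Mul(Add(-347673, Add(124, Pow(Add(5, 319), 2))), Pow(Add(241582, 637), -1)) = Mul(Add(-347673, Add(124, Pow(324, 2))), Pow(242219, -1)) = Mul(Add(-347673, Add(124, 104976)), Rational(1, 242219)) = Mul(Add(-347673, 105100), Rational(1, 242219)) = Mul(-242573, Rational(1, 242219)) = Rational(-242573, 242219)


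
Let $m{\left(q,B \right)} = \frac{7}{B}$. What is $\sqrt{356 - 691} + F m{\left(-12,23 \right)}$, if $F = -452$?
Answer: $- \frac{3164}{23} + i \sqrt{335} \approx -137.57 + 18.303 i$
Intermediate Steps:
$\sqrt{356 - 691} + F m{\left(-12,23 \right)} = \sqrt{356 - 691} - 452 \cdot \frac{7}{23} = \sqrt{-335} - 452 \cdot 7 \cdot \frac{1}{23} = i \sqrt{335} - \frac{3164}{23} = - \frac{3164}{23} + i \sqrt{335}$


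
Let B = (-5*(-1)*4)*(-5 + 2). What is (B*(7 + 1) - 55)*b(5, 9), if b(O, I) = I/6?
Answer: -1605/2 ≈ -802.50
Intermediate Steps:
B = -60 (B = (5*4)*(-3) = 20*(-3) = -60)
b(O, I) = I/6 (b(O, I) = I*(⅙) = I/6)
(B*(7 + 1) - 55)*b(5, 9) = (-60*(7 + 1) - 55)*((⅙)*9) = (-60*8 - 55)*(3/2) = (-480 - 55)*(3/2) = -535*3/2 = -1605/2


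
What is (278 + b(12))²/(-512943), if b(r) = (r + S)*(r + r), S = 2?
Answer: -376996/512943 ≈ -0.73497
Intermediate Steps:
b(r) = 2*r*(2 + r) (b(r) = (r + 2)*(r + r) = (2 + r)*(2*r) = 2*r*(2 + r))
(278 + b(12))²/(-512943) = (278 + 2*12*(2 + 12))²/(-512943) = (278 + 2*12*14)²*(-1/512943) = (278 + 336)²*(-1/512943) = 614²*(-1/512943) = 376996*(-1/512943) = -376996/512943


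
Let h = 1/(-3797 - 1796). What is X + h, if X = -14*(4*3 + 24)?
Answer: -2818873/5593 ≈ -504.00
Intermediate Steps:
X = -504 (X = -14*(12 + 24) = -14*36 = -504)
h = -1/5593 (h = 1/(-5593) = -1/5593 ≈ -0.00017879)
X + h = -504 - 1/5593 = -2818873/5593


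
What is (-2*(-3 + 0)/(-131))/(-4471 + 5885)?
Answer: -3/92617 ≈ -3.2391e-5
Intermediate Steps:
(-2*(-3 + 0)/(-131))/(-4471 + 5885) = (-2*(-3)*(-1/131))/1414 = (6*(-1/131))*(1/1414) = -6/131*1/1414 = -3/92617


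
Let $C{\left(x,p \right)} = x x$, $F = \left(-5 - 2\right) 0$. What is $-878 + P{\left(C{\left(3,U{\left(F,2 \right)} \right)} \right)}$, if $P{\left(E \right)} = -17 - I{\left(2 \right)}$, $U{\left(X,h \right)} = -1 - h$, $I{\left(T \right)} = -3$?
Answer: $-892$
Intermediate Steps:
$F = 0$ ($F = \left(-7\right) 0 = 0$)
$C{\left(x,p \right)} = x^{2}$
$P{\left(E \right)} = -14$ ($P{\left(E \right)} = -17 - -3 = -17 + 3 = -14$)
$-878 + P{\left(C{\left(3,U{\left(F,2 \right)} \right)} \right)} = -878 - 14 = -892$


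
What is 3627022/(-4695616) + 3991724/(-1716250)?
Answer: -6242119897371/2014712740000 ≈ -3.0983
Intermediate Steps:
3627022/(-4695616) + 3991724/(-1716250) = 3627022*(-1/4695616) + 3991724*(-1/1716250) = -1813511/2347808 - 1995862/858125 = -6242119897371/2014712740000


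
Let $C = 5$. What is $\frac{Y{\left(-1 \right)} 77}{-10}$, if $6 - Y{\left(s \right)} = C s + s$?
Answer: $- \frac{462}{5} \approx -92.4$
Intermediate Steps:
$Y{\left(s \right)} = 6 - 6 s$ ($Y{\left(s \right)} = 6 - \left(5 s + s\right) = 6 - 6 s$)
$\frac{Y{\left(-1 \right)} 77}{-10} = \frac{\left(6 - -6\right) 77}{-10} = \left(6 + 6\right) 77 \left(- \frac{1}{10}\right) = 12 \cdot 77 \left(- \frac{1}{10}\right) = 924 \left(- \frac{1}{10}\right) = - \frac{462}{5}$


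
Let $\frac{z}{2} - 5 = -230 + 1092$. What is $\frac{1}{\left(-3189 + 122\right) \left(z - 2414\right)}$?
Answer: $\frac{1}{2085560} \approx 4.7949 \cdot 10^{-7}$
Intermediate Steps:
$z = 1734$ ($z = 10 + 2 \left(-230 + 1092\right) = 10 + 2 \cdot 862 = 10 + 1724 = 1734$)
$\frac{1}{\left(-3189 + 122\right) \left(z - 2414\right)} = \frac{1}{\left(-3189 + 122\right) \left(1734 - 2414\right)} = \frac{1}{\left(-3067\right) \left(-680\right)} = \frac{1}{2085560}$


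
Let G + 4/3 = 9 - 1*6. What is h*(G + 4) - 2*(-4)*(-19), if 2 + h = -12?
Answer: -694/3 ≈ -231.33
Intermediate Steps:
h = -14 (h = -2 - 12 = -14)
G = 5/3 (G = -4/3 + (9 - 1*6) = -4/3 + (9 - 6) = -4/3 + 3 = 5/3 ≈ 1.6667)
h*(G + 4) - 2*(-4)*(-19) = -14*(5/3 + 4) - 2*(-4)*(-19) = -14*17/3 + 8*(-19) = -238/3 - 152 = -694/3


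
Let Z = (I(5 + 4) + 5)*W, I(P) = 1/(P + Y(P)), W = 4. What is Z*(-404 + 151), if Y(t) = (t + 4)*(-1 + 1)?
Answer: -46552/9 ≈ -5172.4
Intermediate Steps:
Y(t) = 0 (Y(t) = (4 + t)*0 = 0)
I(P) = 1/P (I(P) = 1/(P + 0) = 1/P)
Z = 184/9 (Z = (1/(5 + 4) + 5)*4 = (1/9 + 5)*4 = (⅑ + 5)*4 = (46/9)*4 = 184/9 ≈ 20.444)
Z*(-404 + 151) = 184*(-404 + 151)/9 = (184/9)*(-253) = -46552/9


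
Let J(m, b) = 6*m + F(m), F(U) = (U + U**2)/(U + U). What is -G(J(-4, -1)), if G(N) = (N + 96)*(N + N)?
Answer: 7191/2 ≈ 3595.5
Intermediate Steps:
F(U) = (U + U**2)/(2*U) (F(U) = (U + U**2)/((2*U)) = (U + U**2)*(1/(2*U)) = (U + U**2)/(2*U))
J(m, b) = 1/2 + 13*m/2 (J(m, b) = 6*m + (1/2 + m/2) = 1/2 + 13*m/2)
G(N) = 2*N*(96 + N) (G(N) = (96 + N)*(2*N) = 2*N*(96 + N))
-G(J(-4, -1)) = -2*(1/2 + (13/2)*(-4))*(96 + (1/2 + (13/2)*(-4))) = -2*(1/2 - 26)*(96 + (1/2 - 26)) = -2*(-51)*(96 - 51/2)/2 = -2*(-51)*141/(2*2) = -1*(-7191/2) = 7191/2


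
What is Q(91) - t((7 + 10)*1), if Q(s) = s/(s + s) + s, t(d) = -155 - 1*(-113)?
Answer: 267/2 ≈ 133.50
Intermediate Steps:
t(d) = -42 (t(d) = -155 + 113 = -42)
Q(s) = 1/2 + s (Q(s) = s/((2*s)) + s = (1/(2*s))*s + s = 1/2 + s)
Q(91) - t((7 + 10)*1) = (1/2 + 91) - 1*(-42) = 183/2 + 42 = 267/2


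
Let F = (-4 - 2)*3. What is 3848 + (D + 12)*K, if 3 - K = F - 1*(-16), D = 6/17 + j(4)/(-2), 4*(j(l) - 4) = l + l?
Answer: 66211/17 ≈ 3894.8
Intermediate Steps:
j(l) = 4 + l/2 (j(l) = 4 + (l + l)/4 = 4 + (2*l)/4 = 4 + l/2)
F = -18 (F = -6*3 = -18)
D = -45/17 (D = 6/17 + (4 + (1/2)*4)/(-2) = 6*(1/17) + (4 + 2)*(-1/2) = 6/17 + 6*(-1/2) = 6/17 - 3 = -45/17 ≈ -2.6471)
K = 5 (K = 3 - (-18 - 1*(-16)) = 3 - (-18 + 16) = 3 - 1*(-2) = 3 + 2 = 5)
3848 + (D + 12)*K = 3848 + (-45/17 + 12)*5 = 3848 + (159/17)*5 = 3848 + 795/17 = 66211/17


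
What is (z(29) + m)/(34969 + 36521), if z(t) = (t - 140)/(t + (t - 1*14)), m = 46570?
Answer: 2048969/3145560 ≈ 0.65138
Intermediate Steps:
z(t) = (-140 + t)/(-14 + 2*t) (z(t) = (-140 + t)/(t + (t - 14)) = (-140 + t)/(t + (-14 + t)) = (-140 + t)/(-14 + 2*t))
(z(29) + m)/(34969 + 36521) = ((-140 + 29)/(2*(-7 + 29)) + 46570)/(34969 + 36521) = ((1/2)*(-111)/22 + 46570)/71490 = ((1/2)*(1/22)*(-111) + 46570)*(1/71490) = (-111/44 + 46570)*(1/71490) = (2048969/44)*(1/71490) = 2048969/3145560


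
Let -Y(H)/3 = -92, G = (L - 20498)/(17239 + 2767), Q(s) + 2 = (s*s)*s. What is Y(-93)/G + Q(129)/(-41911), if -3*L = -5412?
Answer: -135774145697/391742117 ≈ -346.59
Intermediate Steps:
L = 1804 (L = -⅓*(-5412) = 1804)
Q(s) = -2 + s³ (Q(s) = -2 + (s*s)*s = -2 + s²*s = -2 + s³)
G = -9347/10003 (G = (1804 - 20498)/(17239 + 2767) = -18694/20006 = -18694*1/20006 = -9347/10003 ≈ -0.93442)
Y(H) = 276 (Y(H) = -3*(-92) = 276)
Y(-93)/G + Q(129)/(-41911) = 276/(-9347/10003) + (-2 + 129³)/(-41911) = 276*(-10003/9347) + (-2 + 2146689)*(-1/41911) = -2760828/9347 + 2146687*(-1/41911) = -2760828/9347 - 2146687/41911 = -135774145697/391742117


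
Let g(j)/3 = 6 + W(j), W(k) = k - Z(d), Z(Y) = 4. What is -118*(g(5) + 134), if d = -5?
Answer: -18290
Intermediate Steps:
W(k) = -4 + k (W(k) = k - 1*4 = k - 4 = -4 + k)
g(j) = 6 + 3*j (g(j) = 3*(6 + (-4 + j)) = 3*(2 + j) = 6 + 3*j)
-118*(g(5) + 134) = -118*((6 + 3*5) + 134) = -118*((6 + 15) + 134) = -118*(21 + 134) = -118*155 = -18290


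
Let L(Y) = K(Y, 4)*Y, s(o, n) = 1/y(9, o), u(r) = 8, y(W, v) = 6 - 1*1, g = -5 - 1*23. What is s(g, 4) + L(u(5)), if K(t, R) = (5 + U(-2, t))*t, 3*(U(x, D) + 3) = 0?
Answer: 641/5 ≈ 128.20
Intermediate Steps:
U(x, D) = -3 (U(x, D) = -3 + (1/3)*0 = -3 + 0 = -3)
g = -28 (g = -5 - 23 = -28)
y(W, v) = 5 (y(W, v) = 6 - 1 = 5)
K(t, R) = 2*t (K(t, R) = (5 - 3)*t = 2*t)
s(o, n) = 1/5
L(Y) = 2*Y**2 (L(Y) = (2*Y)*Y = 2*Y**2)
s(g, 4) + L(u(5)) = 1/5 + 2*8**2 = 1/5 + 2*64 = 1/5 + 128 = 641/5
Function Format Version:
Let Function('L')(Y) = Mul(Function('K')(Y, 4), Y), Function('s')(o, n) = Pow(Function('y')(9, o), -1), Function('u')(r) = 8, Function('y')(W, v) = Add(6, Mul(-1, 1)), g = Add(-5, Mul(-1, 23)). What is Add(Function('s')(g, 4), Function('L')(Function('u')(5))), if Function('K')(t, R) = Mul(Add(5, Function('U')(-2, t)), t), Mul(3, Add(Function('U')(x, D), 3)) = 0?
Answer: Rational(641, 5) ≈ 128.20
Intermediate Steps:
Function('U')(x, D) = -3 (Function('U')(x, D) = Add(-3, Mul(Rational(1, 3), 0)) = Add(-3, 0) = -3)
g = -28 (g = Add(-5, -23) = -28)
Function('y')(W, v) = 5 (Function('y')(W, v) = Add(6, -1) = 5)
Function('K')(t, R) = Mul(2, t) (Function('K')(t, R) = Mul(Add(5, -3), t) = Mul(2, t))
Function('s')(o, n) = Rational(1, 5) (Function('s')(o, n) = Pow(5, -1) = Rational(1, 5))
Function('L')(Y) = Mul(2, Pow(Y, 2)) (Function('L')(Y) = Mul(Mul(2, Y), Y) = Mul(2, Pow(Y, 2)))
Add(Function('s')(g, 4), Function('L')(Function('u')(5))) = Add(Rational(1, 5), Mul(2, Pow(8, 2))) = Add(Rational(1, 5), Mul(2, 64)) = Add(Rational(1, 5), 128) = Rational(641, 5)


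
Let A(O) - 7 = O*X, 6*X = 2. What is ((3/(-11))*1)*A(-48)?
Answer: 27/11 ≈ 2.4545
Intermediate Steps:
X = 1/3 (X = (1/6)*2 = 1/3 ≈ 0.33333)
A(O) = 7 + O/3 (A(O) = 7 + O*(1/3) = 7 + O/3)
((3/(-11))*1)*A(-48) = ((3/(-11))*1)*(7 + (1/3)*(-48)) = ((3*(-1/11))*1)*(7 - 16) = -3/11*1*(-9) = -3/11*(-9) = 27/11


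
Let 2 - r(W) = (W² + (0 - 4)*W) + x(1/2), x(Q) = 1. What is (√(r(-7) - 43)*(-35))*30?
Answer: -1050*I*√119 ≈ -11454.0*I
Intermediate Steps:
r(W) = 1 - W² + 4*W (r(W) = 2 - ((W² + (0 - 4)*W) + 1) = 2 - ((W² - 4*W) + 1) = 2 - (1 + W² - 4*W) = 2 + (-1 - W² + 4*W) = 1 - W² + 4*W)
(√(r(-7) - 43)*(-35))*30 = (√((1 - 1*(-7)² + 4*(-7)) - 43)*(-35))*30 = (√((1 - 1*49 - 28) - 43)*(-35))*30 = (√((1 - 49 - 28) - 43)*(-35))*30 = (√(-76 - 43)*(-35))*30 = (√(-119)*(-35))*30 = ((I*√119)*(-35))*30 = -35*I*√119*30 = -1050*I*√119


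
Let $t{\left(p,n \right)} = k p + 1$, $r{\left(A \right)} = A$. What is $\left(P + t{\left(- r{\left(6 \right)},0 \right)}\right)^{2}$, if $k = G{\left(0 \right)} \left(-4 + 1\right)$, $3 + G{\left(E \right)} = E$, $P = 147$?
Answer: $8836$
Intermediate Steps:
$G{\left(E \right)} = -3 + E$
$k = 9$ ($k = \left(-3 + 0\right) \left(-4 + 1\right) = \left(-3\right) \left(-3\right) = 9$)
$t{\left(p,n \right)} = 1 + 9 p$ ($t{\left(p,n \right)} = 9 p + 1 = 1 + 9 p$)
$\left(P + t{\left(- r{\left(6 \right)},0 \right)}\right)^{2} = \left(147 + \left(1 + 9 \left(\left(-1\right) 6\right)\right)\right)^{2} = \left(147 + \left(1 + 9 \left(-6\right)\right)\right)^{2} = \left(147 + \left(1 - 54\right)\right)^{2} = \left(147 - 53\right)^{2} = 94^{2} = 8836$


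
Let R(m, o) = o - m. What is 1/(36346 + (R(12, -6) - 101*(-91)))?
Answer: 1/45519 ≈ 2.1969e-5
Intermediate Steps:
1/(36346 + (R(12, -6) - 101*(-91))) = 1/(36346 + ((-6 - 1*12) - 101*(-91))) = 1/(36346 + ((-6 - 12) + 9191)) = 1/(36346 + (-18 + 9191)) = 1/(36346 + 9173) = 1/45519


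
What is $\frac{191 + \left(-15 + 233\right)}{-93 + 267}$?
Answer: $\frac{409}{174} \approx 2.3506$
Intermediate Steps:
$\frac{191 + \left(-15 + 233\right)}{-93 + 267} = \frac{191 + 218}{174} = 409 \cdot \frac{1}{174} = \frac{409}{174}$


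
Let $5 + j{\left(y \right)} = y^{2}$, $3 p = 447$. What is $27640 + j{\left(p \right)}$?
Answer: $49836$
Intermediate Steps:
$p = 149$ ($p = \frac{1}{3} \cdot 447 = 149$)
$j{\left(y \right)} = -5 + y^{2}$
$27640 + j{\left(p \right)} = 27640 - \left(5 - 149^{2}\right) = 27640 + \left(-5 + 22201\right) = 27640 + 22196 = 49836$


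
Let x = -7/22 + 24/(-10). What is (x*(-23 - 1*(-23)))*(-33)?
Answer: 0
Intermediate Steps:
x = -299/110 (x = -7*1/22 + 24*(-⅒) = -7/22 - 12/5 = -299/110 ≈ -2.7182)
(x*(-23 - 1*(-23)))*(-33) = -299*(-23 - 1*(-23))/110*(-33) = -299*(-23 + 23)/110*(-33) = -299/110*0*(-33) = 0*(-33) = 0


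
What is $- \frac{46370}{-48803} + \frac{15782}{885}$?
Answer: $\frac{811246396}{43190655} \approx 18.783$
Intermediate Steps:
$- \frac{46370}{-48803} + \frac{15782}{885} = \left(-46370\right) \left(- \frac{1}{48803}\right) + 15782 \cdot \frac{1}{885} = \frac{46370}{48803} + \frac{15782}{885} = \frac{811246396}{43190655}$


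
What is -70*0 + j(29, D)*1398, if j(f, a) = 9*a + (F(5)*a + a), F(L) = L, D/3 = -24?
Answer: -1509840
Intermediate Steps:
D = -72 (D = 3*(-24) = -72)
j(f, a) = 15*a (j(f, a) = 9*a + (5*a + a) = 9*a + 6*a = 15*a)
-70*0 + j(29, D)*1398 = -70*0 + (15*(-72))*1398 = 0 - 1080*1398 = 0 - 1509840 = -1509840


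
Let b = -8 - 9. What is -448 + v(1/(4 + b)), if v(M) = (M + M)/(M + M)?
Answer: -447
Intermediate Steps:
b = -17
v(M) = 1 (v(M) = (2*M)/((2*M)) = (2*M)*(1/(2*M)) = 1)
-448 + v(1/(4 + b)) = -448 + 1 = -447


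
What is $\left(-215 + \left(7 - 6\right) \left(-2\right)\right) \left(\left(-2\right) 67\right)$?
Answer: $29078$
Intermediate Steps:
$\left(-215 + \left(7 - 6\right) \left(-2\right)\right) \left(\left(-2\right) 67\right) = \left(-215 + 1 \left(-2\right)\right) \left(-134\right) = \left(-215 - 2\right) \left(-134\right) = \left(-217\right) \left(-134\right) = 29078$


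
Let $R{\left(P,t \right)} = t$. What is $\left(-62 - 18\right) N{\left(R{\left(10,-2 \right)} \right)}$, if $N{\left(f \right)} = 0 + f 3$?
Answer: $480$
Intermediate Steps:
$N{\left(f \right)} = 3 f$ ($N{\left(f \right)} = 0 + 3 f = 3 f$)
$\left(-62 - 18\right) N{\left(R{\left(10,-2 \right)} \right)} = \left(-62 - 18\right) 3 \left(-2\right) = \left(-80\right) \left(-6\right) = 480$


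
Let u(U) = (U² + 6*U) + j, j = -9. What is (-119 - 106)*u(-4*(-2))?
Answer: -23175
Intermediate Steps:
u(U) = -9 + U² + 6*U (u(U) = (U² + 6*U) - 9 = -9 + U² + 6*U)
(-119 - 106)*u(-4*(-2)) = (-119 - 106)*(-9 + (-4*(-2))² + 6*(-4*(-2))) = -225*(-9 + 8² + 6*8) = -225*(-9 + 64 + 48) = -225*103 = -23175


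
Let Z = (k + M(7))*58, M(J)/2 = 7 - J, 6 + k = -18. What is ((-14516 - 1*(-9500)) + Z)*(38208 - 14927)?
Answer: -149184648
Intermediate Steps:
k = -24 (k = -6 - 18 = -24)
M(J) = 14 - 2*J (M(J) = 2*(7 - J) = 14 - 2*J)
Z = -1392 (Z = (-24 + (14 - 2*7))*58 = (-24 + (14 - 14))*58 = (-24 + 0)*58 = -24*58 = -1392)
((-14516 - 1*(-9500)) + Z)*(38208 - 14927) = ((-14516 - 1*(-9500)) - 1392)*(38208 - 14927) = ((-14516 + 9500) - 1392)*23281 = (-5016 - 1392)*23281 = -6408*23281 = -149184648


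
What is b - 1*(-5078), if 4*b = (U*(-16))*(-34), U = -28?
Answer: 1270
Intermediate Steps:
b = -3808 (b = (-28*(-16)*(-34))/4 = (448*(-34))/4 = (¼)*(-15232) = -3808)
b - 1*(-5078) = -3808 - 1*(-5078) = -3808 + 5078 = 1270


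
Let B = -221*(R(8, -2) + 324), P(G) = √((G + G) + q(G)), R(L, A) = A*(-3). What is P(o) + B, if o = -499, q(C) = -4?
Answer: -72930 + I*√1002 ≈ -72930.0 + 31.654*I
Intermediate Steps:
R(L, A) = -3*A
P(G) = √(-4 + 2*G) (P(G) = √((G + G) - 4) = √(2*G - 4) = √(-4 + 2*G))
B = -72930 (B = -221*(-3*(-2) + 324) = -221*(6 + 324) = -221*330 = -72930)
P(o) + B = √(-4 + 2*(-499)) - 72930 = √(-4 - 998) - 72930 = √(-1002) - 72930 = I*√1002 - 72930 = -72930 + I*√1002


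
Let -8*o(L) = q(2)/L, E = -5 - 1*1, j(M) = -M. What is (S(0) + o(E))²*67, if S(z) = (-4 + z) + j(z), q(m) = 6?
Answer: 64387/64 ≈ 1006.0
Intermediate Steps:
S(z) = -4 (S(z) = (-4 + z) - z = -4)
E = -6 (E = -5 - 1 = -6)
o(L) = -3/(4*L)
(S(0) + o(E))²*67 = (-4 - ¾/(-6))²*67 = (-4 - ¾*(-⅙))²*67 = (-4 + ⅛)²*67 = (-31/8)²*67 = (961/64)*67 = 64387/64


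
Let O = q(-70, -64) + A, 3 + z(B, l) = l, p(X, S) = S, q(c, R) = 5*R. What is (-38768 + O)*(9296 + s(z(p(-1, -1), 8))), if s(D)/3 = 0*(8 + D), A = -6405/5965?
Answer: -433502831440/1193 ≈ -3.6337e+8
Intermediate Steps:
A = -1281/1193 (A = -6405*1/5965 = -1281/1193 ≈ -1.0738)
z(B, l) = -3 + l
s(D) = 0 (s(D) = 3*(0*(8 + D)) = 3*0 = 0)
O = -383041/1193 (O = 5*(-64) - 1281/1193 = -320 - 1281/1193 = -383041/1193 ≈ -321.07)
(-38768 + O)*(9296 + s(z(p(-1, -1), 8))) = (-38768 - 383041/1193)*(9296 + 0) = -46633265/1193*9296 = -433502831440/1193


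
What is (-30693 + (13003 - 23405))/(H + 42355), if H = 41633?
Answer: -41095/83988 ≈ -0.48930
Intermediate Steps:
(-30693 + (13003 - 23405))/(H + 42355) = (-30693 + (13003 - 23405))/(41633 + 42355) = (-30693 - 10402)/83988 = -41095*1/83988 = -41095/83988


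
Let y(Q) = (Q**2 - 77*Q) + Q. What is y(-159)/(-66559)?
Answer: -37365/66559 ≈ -0.56138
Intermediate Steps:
y(Q) = Q**2 - 76*Q
y(-159)/(-66559) = -159*(-76 - 159)/(-66559) = -159*(-235)*(-1/66559) = 37365*(-1/66559) = -37365/66559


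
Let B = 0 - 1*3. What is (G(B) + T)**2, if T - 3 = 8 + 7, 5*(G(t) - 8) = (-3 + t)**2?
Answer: 27556/25 ≈ 1102.2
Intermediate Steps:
B = -3 (B = 0 - 3 = -3)
G(t) = 8 + (-3 + t)**2/5
T = 18 (T = 3 + (8 + 7) = 3 + 15 = 18)
(G(B) + T)**2 = ((8 + (-3 - 3)**2/5) + 18)**2 = ((8 + (1/5)*(-6)**2) + 18)**2 = ((8 + (1/5)*36) + 18)**2 = ((8 + 36/5) + 18)**2 = (76/5 + 18)**2 = (166/5)**2 = 27556/25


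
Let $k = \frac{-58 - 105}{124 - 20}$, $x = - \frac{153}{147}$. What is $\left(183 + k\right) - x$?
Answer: $\frac{929885}{5096} \approx 182.47$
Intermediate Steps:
$x = - \frac{51}{49}$ ($x = \left(-153\right) \frac{1}{147} = - \frac{51}{49} \approx -1.0408$)
$k = - \frac{163}{104} \approx -1.5673$
$\left(183 + k\right) - x = \left(183 - \frac{163}{104}\right) - - \frac{51}{49} = \frac{18869}{104} + \frac{51}{49} = \frac{929885}{5096}$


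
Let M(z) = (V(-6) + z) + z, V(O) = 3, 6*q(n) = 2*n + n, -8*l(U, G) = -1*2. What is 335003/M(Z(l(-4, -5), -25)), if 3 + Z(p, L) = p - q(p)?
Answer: -1340012/11 ≈ -1.2182e+5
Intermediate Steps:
l(U, G) = ¼ (l(U, G) = -(-1)*2/8 = -⅛*(-2) = ¼)
q(n) = n/2 (q(n) = (2*n + n)/6 = (3*n)/6 = n/2)
Z(p, L) = -3 + p/2 (Z(p, L) = -3 + (p - p/2) = -3 + p/2)
M(z) = 3 + 2*z (M(z) = (3 + z) + z = 3 + 2*z)
335003/M(Z(l(-4, -5), -25)) = 335003/(3 + 2*(-3 + (½)*(¼))) = 335003/(3 + 2*(-3 + ⅛)) = 335003/(3 + 2*(-23/8)) = 335003/(3 - 23/4) = 335003/(-11/4) = 335003*(-4/11) = -1340012/11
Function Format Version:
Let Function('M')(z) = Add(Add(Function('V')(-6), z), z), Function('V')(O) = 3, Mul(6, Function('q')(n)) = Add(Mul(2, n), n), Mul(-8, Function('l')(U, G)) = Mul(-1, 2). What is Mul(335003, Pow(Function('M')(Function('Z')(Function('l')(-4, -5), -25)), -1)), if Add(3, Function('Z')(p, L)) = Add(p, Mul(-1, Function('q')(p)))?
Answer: Rational(-1340012, 11) ≈ -1.2182e+5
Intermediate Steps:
Function('l')(U, G) = Rational(1, 4) (Function('l')(U, G) = Mul(Rational(-1, 8), Mul(-1, 2)) = Mul(Rational(-1, 8), -2) = Rational(1, 4))
Function('q')(n) = Mul(Rational(1, 2), n) (Function('q')(n) = Mul(Rational(1, 6), Add(Mul(2, n), n)) = Mul(Rational(1, 6), Mul(3, n)) = Mul(Rational(1, 2), n))
Function('Z')(p, L) = Add(-3, Mul(Rational(1, 2), p)) (Function('Z')(p, L) = Add(-3, Add(p, Mul(-1, Mul(Rational(1, 2), p)))) = Add(-3, Add(p, Mul(Rational(-1, 2), p))) = Add(-3, Mul(Rational(1, 2), p)))
Function('M')(z) = Add(3, Mul(2, z)) (Function('M')(z) = Add(Add(3, z), z) = Add(3, Mul(2, z)))
Mul(335003, Pow(Function('M')(Function('Z')(Function('l')(-4, -5), -25)), -1)) = Mul(335003, Pow(Add(3, Mul(2, Add(-3, Mul(Rational(1, 2), Rational(1, 4))))), -1)) = Mul(335003, Pow(Add(3, Mul(2, Add(-3, Rational(1, 8)))), -1)) = Mul(335003, Pow(Add(3, Mul(2, Rational(-23, 8))), -1)) = Mul(335003, Pow(Add(3, Rational(-23, 4)), -1)) = Mul(335003, Pow(Rational(-11, 4), -1)) = Mul(335003, Rational(-4, 11)) = Rational(-1340012, 11)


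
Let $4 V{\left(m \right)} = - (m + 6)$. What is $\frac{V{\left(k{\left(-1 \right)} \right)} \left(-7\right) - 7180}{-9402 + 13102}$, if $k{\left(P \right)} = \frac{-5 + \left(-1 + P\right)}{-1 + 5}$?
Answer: $- \frac{114761}{59200} \approx -1.9385$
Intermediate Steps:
$k{\left(P \right)} = - \frac{3}{2} + \frac{P}{4}$ ($k{\left(P \right)} = \frac{-6 + P}{4} = \left(-6 + P\right) \frac{1}{4} = - \frac{3}{2} + \frac{P}{4}$)
$V{\left(m \right)} = - \frac{3}{2} - \frac{m}{4}$ ($V{\left(m \right)} = \frac{\left(-1\right) \left(m + 6\right)}{4} = \frac{\left(-1\right) \left(6 + m\right)}{4} = \frac{-6 - m}{4} = - \frac{3}{2} - \frac{m}{4}$)
$\frac{V{\left(k{\left(-1 \right)} \right)} \left(-7\right) - 7180}{-9402 + 13102} = \frac{\left(- \frac{3}{2} - \frac{- \frac{3}{2} + \frac{1}{4} \left(-1\right)}{4}\right) \left(-7\right) - 7180}{-9402 + 13102} = \frac{\left(- \frac{3}{2} - \frac{- \frac{3}{2} - \frac{1}{4}}{4}\right) \left(-7\right) - 7180}{3700} = \left(\left(- \frac{3}{2} - - \frac{7}{16}\right) \left(-7\right) - 7180\right) \frac{1}{3700} = \left(\left(- \frac{3}{2} + \frac{7}{16}\right) \left(-7\right) - 7180\right) \frac{1}{3700} = \left(\left(- \frac{17}{16}\right) \left(-7\right) - 7180\right) \frac{1}{3700} = \left(\frac{119}{16} - 7180\right) \frac{1}{3700} = \left(- \frac{114761}{16}\right) \frac{1}{3700} = - \frac{114761}{59200}$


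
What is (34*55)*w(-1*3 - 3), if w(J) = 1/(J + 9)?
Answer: 1870/3 ≈ 623.33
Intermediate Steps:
w(J) = 1/(9 + J)
(34*55)*w(-1*3 - 3) = (34*55)/(9 + (-1*3 - 3)) = 1870/(9 + (-3 - 3)) = 1870/(9 - 6) = 1870/3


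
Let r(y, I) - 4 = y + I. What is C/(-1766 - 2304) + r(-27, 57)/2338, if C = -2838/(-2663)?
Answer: 8224334/575913695 ≈ 0.014280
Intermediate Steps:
r(y, I) = 4 + I + y (r(y, I) = 4 + (y + I) = 4 + (I + y) = 4 + I + y)
C = 2838/2663 (C = -2838*(-1/2663) = 2838/2663 ≈ 1.0657)
C/(-1766 - 2304) + r(-27, 57)/2338 = 2838/(2663*(-1766 - 2304)) + (4 + 57 - 27)/2338 = (2838/2663)/(-4070) + 34*(1/2338) = (2838/2663)*(-1/4070) + 17/1169 = -129/492655 + 17/1169 = 8224334/575913695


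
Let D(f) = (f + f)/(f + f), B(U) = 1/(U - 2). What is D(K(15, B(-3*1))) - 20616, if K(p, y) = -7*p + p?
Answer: -20615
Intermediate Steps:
B(U) = 1/(-2 + U)
K(p, y) = -6*p
D(f) = 1 (D(f) = (2*f)/((2*f)) = (2*f)*(1/(2*f)) = 1)
D(K(15, B(-3*1))) - 20616 = 1 - 20616 = -20615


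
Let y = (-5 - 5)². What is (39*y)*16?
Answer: 62400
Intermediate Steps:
y = 100 (y = (-10)² = 100)
(39*y)*16 = (39*100)*16 = 3900*16 = 62400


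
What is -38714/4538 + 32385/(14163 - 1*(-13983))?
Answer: -157113519/21287758 ≈ -7.3805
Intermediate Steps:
-38714/4538 + 32385/(14163 - 1*(-13983)) = -38714*1/4538 + 32385/(14163 + 13983) = -19357/2269 + 32385/28146 = -19357/2269 + 32385*(1/28146) = -19357/2269 + 10795/9382 = -157113519/21287758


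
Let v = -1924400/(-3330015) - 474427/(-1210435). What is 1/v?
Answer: 806153341305/781842028081 ≈ 1.0311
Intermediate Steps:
v = 781842028081/806153341305 (v = -1924400*(-1/3330015) - 474427*(-1/1210435) = 384880/666003 + 474427/1210435 = 781842028081/806153341305 ≈ 0.96984)
1/v = 1/(781842028081/806153341305) = 806153341305/781842028081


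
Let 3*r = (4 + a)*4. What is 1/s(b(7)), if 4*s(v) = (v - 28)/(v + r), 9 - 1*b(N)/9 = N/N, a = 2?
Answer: 80/11 ≈ 7.2727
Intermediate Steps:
r = 8 (r = ((4 + 2)*4)/3 = (6*4)/3 = (⅓)*24 = 8)
b(N) = 72 (b(N) = 81 - 9*N/N = 81 - 9*1 = 81 - 9 = 72)
s(v) = (-28 + v)/(4*(8 + v)) (s(v) = ((v - 28)/(v + 8))/4 = ((-28 + v)/(8 + v))/4 = (-28 + v)/(4*(8 + v)))
1/s(b(7)) = 1/((-28 + 72)/(4*(8 + 72))) = 1/((¼)*44/80) = 1/((¼)*(1/80)*44) = 1/(11/80) = 80/11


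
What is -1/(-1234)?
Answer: 1/1234 ≈ 0.00081037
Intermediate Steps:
-1/(-1234) = -1*(-1/1234) = 1/1234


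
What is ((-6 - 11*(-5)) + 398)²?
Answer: 199809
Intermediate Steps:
((-6 - 11*(-5)) + 398)² = ((-6 + 55) + 398)² = (49 + 398)² = 447² = 199809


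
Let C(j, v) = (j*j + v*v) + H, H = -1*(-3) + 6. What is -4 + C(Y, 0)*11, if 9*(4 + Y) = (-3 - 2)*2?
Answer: 30971/81 ≈ 382.36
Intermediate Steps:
H = 9 (H = 3 + 6 = 9)
Y = -46/9 (Y = -4 + ((-3 - 2)*2)/9 = -4 + (-5*2)/9 = -4 + (⅑)*(-10) = -4 - 10/9 = -46/9 ≈ -5.1111)
C(j, v) = 9 + j² + v² (C(j, v) = (j*j + v*v) + 9 = (j² + v²) + 9 = 9 + j² + v²)
-4 + C(Y, 0)*11 = -4 + (9 + (-46/9)² + 0²)*11 = -4 + (9 + 2116/81 + 0)*11 = -4 + (2845/81)*11 = -4 + 31295/81 = 30971/81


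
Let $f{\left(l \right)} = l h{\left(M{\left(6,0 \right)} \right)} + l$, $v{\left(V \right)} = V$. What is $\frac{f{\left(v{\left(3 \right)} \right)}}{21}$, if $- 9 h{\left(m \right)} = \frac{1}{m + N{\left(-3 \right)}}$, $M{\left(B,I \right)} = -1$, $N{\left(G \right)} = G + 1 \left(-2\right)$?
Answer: $\frac{55}{378} \approx 0.1455$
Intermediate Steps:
$N{\left(G \right)} = -2 + G$ ($N{\left(G \right)} = G - 2 = -2 + G$)
$h{\left(m \right)} = - \frac{1}{9 \left(-5 + m\right)}$ ($h{\left(m \right)} = - \frac{1}{9 \left(m - 5\right)} = - \frac{1}{9 \left(-5 + m\right)}$)
$f{\left(l \right)} = \frac{55 l}{54}$ ($f{\left(l \right)} = l \left(- \frac{1}{-45 + 9 \left(-1\right)}\right) + l = l \left(- \frac{1}{-45 - 9}\right) + l = l \left(- \frac{1}{-54}\right) + l = l \left(\left(-1\right) \left(- \frac{1}{54}\right)\right) + l = l \frac{1}{54} + l = \frac{l}{54} + l = \frac{55 l}{54}$)
$\frac{f{\left(v{\left(3 \right)} \right)}}{21} = \frac{\frac{55}{54} \cdot 3}{21} = \frac{55}{18} \cdot \frac{1}{21} = \frac{55}{378}$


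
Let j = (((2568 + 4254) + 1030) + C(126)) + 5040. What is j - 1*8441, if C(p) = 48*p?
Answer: 10499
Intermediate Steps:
j = 18940 (j = (((2568 + 4254) + 1030) + 48*126) + 5040 = ((6822 + 1030) + 6048) + 5040 = (7852 + 6048) + 5040 = 13900 + 5040 = 18940)
j - 1*8441 = 18940 - 1*8441 = 18940 - 8441 = 10499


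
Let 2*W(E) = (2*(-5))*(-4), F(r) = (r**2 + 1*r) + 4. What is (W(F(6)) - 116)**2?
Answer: 9216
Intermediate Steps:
F(r) = 4 + r + r**2 (F(r) = (r**2 + r) + 4 = (r + r**2) + 4 = 4 + r + r**2)
W(E) = 20 (W(E) = ((2*(-5))*(-4))/2 = (-10*(-4))/2 = (1/2)*40 = 20)
(W(F(6)) - 116)**2 = (20 - 116)**2 = (-96)**2 = 9216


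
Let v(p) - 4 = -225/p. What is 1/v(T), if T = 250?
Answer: 10/31 ≈ 0.32258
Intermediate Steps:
v(p) = 4 - 225/p
1/v(T) = 1/(4 - 225/250) = 1/(4 - 225*1/250) = 1/(4 - 9/10) = 1/(31/10) = 10/31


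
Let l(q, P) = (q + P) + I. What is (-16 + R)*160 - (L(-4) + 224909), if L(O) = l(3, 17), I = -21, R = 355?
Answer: -170668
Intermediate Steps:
l(q, P) = -21 + P + q (l(q, P) = (q + P) - 21 = (P + q) - 21 = -21 + P + q)
L(O) = -1 (L(O) = -21 + 17 + 3 = -1)
(-16 + R)*160 - (L(-4) + 224909) = (-16 + 355)*160 - (-1 + 224909) = 339*160 - 1*224908 = 54240 - 224908 = -170668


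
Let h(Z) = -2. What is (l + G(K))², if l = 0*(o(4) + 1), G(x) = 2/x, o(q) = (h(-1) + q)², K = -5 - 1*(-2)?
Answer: 4/9 ≈ 0.44444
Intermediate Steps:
K = -3 (K = -5 + 2 = -3)
o(q) = (-2 + q)²
l = 0 (l = 0*((-2 + 4)² + 1) = 0*(2² + 1) = 0*(4 + 1) = 0*5 = 0)
(l + G(K))² = (0 + 2/(-3))² = (0 + 2*(-⅓))² = (0 - ⅔)² = (-⅔)² = 4/9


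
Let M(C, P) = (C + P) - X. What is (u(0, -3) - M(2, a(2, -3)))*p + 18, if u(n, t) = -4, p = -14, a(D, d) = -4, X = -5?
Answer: 116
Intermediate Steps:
M(C, P) = 5 + C + P (M(C, P) = (C + P) - 1*(-5) = (C + P) + 5 = 5 + C + P)
(u(0, -3) - M(2, a(2, -3)))*p + 18 = (-4 - (5 + 2 - 4))*(-14) + 18 = (-4 - 1*3)*(-14) + 18 = (-4 - 3)*(-14) + 18 = -7*(-14) + 18 = 98 + 18 = 116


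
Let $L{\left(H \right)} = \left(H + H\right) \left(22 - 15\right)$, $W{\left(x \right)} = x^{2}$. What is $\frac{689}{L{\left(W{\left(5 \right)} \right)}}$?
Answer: $\frac{689}{350} \approx 1.9686$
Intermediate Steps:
$L{\left(H \right)} = 14 H$ ($L{\left(H \right)} = 2 H 7 = 14 H$)
$\frac{689}{L{\left(W{\left(5 \right)} \right)}} = \frac{689}{14 \cdot 5^{2}} = \frac{689}{14 \cdot 25} = \frac{689}{350}$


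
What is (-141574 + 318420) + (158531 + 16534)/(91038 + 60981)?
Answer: 8961375713/50673 ≈ 1.7685e+5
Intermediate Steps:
(-141574 + 318420) + (158531 + 16534)/(91038 + 60981) = 176846 + 175065/152019 = 176846 + 175065*(1/152019) = 176846 + 58355/50673 = 8961375713/50673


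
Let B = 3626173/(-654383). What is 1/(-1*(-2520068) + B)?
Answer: 654383/1649086031871 ≈ 3.9682e-7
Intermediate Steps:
B = -3626173/654383 (B = 3626173*(-1/654383) = -3626173/654383 ≈ -5.5414)
1/(-1*(-2520068) + B) = 1/(-1*(-2520068) - 3626173/654383) = 1/(2520068 - 3626173/654383) = 1/(1649086031871/654383) = 654383/1649086031871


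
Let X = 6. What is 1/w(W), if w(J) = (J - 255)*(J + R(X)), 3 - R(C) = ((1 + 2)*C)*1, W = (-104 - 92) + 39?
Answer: 1/70864 ≈ 1.4112e-5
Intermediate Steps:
W = -157 (W = -196 + 39 = -157)
R(C) = 3 - 3*C (R(C) = 3 - (1 + 2)*C = 3 - 3*C)
w(J) = (-255 + J)*(-15 + J) (w(J) = (J - 255)*(J + (3 - 3*6)) = (-255 + J)*(J + (3 - 18)) = (-255 + J)*(J - 15) = (-255 + J)*(-15 + J))
1/w(W) = 1/(3825 + (-157)**2 - 270*(-157)) = 1/(3825 + 24649 + 42390) = 1/70864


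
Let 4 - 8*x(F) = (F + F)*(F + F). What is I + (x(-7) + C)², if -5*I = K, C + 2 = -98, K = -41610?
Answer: 23698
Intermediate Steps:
x(F) = ½ - F²/2 (x(F) = ½ - (F + F)*(F + F)/8 = ½ - 2*F*2*F/8 = ½ - F²/2)
C = -100 (C = -2 - 98 = -100)
I = 8322 (I = -⅕*(-41610) = 8322)
I + (x(-7) + C)² = 8322 + ((½ - ½*(-7)²) - 100)² = 8322 + ((½ - ½*49) - 100)² = 8322 + ((½ - 49/2) - 100)² = 8322 + (-24 - 100)² = 8322 + (-124)² = 8322 + 15376 = 23698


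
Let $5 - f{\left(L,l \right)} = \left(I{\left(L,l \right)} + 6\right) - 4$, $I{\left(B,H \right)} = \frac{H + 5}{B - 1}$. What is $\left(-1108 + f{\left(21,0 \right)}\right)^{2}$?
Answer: $\frac{19545241}{16} \approx 1.2216 \cdot 10^{6}$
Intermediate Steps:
$I{\left(B,H \right)} = \frac{5 + H}{-1 + B}$
$f{\left(L,l \right)} = 3 - \frac{5 + l}{-1 + L}$ ($f{\left(L,l \right)} = 5 - \left(\left(\frac{5 + l}{-1 + L} + 6\right) - 4\right) = 5 - \left(\left(6 + \frac{5 + l}{-1 + L}\right) - 4\right) = 5 - \left(2 + \frac{5 + l}{-1 + L}\right) = 3 - \frac{5 + l}{-1 + L}$)
$\left(-1108 + f{\left(21,0 \right)}\right)^{2} = \left(-1108 + \frac{-8 - 0 + 3 \cdot 21}{-1 + 21}\right)^{2} = \left(-1108 + \frac{-8 + 0 + 63}{20}\right)^{2} = \left(-1108 + \frac{1}{20} \cdot 55\right)^{2} = \left(-1108 + \frac{11}{4}\right)^{2} = \left(- \frac{4421}{4}\right)^{2} = \frac{19545241}{16}$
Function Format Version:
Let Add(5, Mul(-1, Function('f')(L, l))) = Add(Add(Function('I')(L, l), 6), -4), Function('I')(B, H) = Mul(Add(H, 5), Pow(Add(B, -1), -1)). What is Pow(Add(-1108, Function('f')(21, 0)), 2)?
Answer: Rational(19545241, 16) ≈ 1.2216e+6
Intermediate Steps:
Function('I')(B, H) = Mul(Pow(Add(-1, B), -1), Add(5, H)) (Function('I')(B, H) = Mul(Add(5, H), Pow(Add(-1, B), -1)) = Mul(Pow(Add(-1, B), -1), Add(5, H)))
Function('f')(L, l) = Add(3, Mul(-1, Pow(Add(-1, L), -1), Add(5, l))) (Function('f')(L, l) = Add(5, Mul(-1, Add(Add(Mul(Pow(Add(-1, L), -1), Add(5, l)), 6), -4))) = Add(5, Mul(-1, Add(Add(6, Mul(Pow(Add(-1, L), -1), Add(5, l))), -4))) = Add(5, Mul(-1, Add(2, Mul(Pow(Add(-1, L), -1), Add(5, l))))) = Add(5, Add(-2, Mul(-1, Pow(Add(-1, L), -1), Add(5, l)))) = Add(3, Mul(-1, Pow(Add(-1, L), -1), Add(5, l))))
Pow(Add(-1108, Function('f')(21, 0)), 2) = Pow(Add(-1108, Mul(Pow(Add(-1, 21), -1), Add(-8, Mul(-1, 0), Mul(3, 21)))), 2) = Pow(Add(-1108, Mul(Pow(20, -1), Add(-8, 0, 63))), 2) = Pow(Add(-1108, Mul(Rational(1, 20), 55)), 2) = Pow(Add(-1108, Rational(11, 4)), 2) = Pow(Rational(-4421, 4), 2) = Rational(19545241, 16)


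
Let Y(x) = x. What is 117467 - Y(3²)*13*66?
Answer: 109745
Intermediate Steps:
117467 - Y(3²)*13*66 = 117467 - 3²*13*66 = 117467 - 9*13*66 = 117467 - 117*66 = 117467 - 1*7722 = 117467 - 7722 = 109745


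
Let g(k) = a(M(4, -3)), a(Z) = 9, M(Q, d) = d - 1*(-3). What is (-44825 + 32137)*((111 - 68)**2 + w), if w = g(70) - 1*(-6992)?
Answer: -112288800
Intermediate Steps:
M(Q, d) = 3 + d (M(Q, d) = d + 3 = 3 + d)
g(k) = 9
w = 7001 (w = 9 - 1*(-6992) = 9 + 6992 = 7001)
(-44825 + 32137)*((111 - 68)**2 + w) = (-44825 + 32137)*((111 - 68)**2 + 7001) = -12688*(43**2 + 7001) = -12688*(1849 + 7001) = -12688*8850 = -112288800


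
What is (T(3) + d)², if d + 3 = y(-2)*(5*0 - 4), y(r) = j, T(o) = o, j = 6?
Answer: 576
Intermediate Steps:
y(r) = 6
d = -27 (d = -3 + 6*(5*0 - 4) = -3 + 6*(0 - 4) = -3 + 6*(-4) = -3 - 24 = -27)
(T(3) + d)² = (3 - 27)² = (-24)² = 576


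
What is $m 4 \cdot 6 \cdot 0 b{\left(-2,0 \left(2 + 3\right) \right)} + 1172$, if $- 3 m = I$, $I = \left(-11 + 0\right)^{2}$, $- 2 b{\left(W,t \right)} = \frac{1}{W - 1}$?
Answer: $1172$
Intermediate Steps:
$b{\left(W,t \right)} = - \frac{1}{2 \left(-1 + W\right)}$ ($b{\left(W,t \right)} = - \frac{1}{2 \left(W - 1\right)} = - \frac{1}{2 \left(-1 + W\right)}$)
$I = 121$ ($I = \left(-11\right)^{2} = 121$)
$m = - \frac{121}{3}$ ($m = \left(- \frac{1}{3}\right) 121 = - \frac{121}{3} \approx -40.333$)
$m 4 \cdot 6 \cdot 0 b{\left(-2,0 \left(2 + 3\right) \right)} + 1172 = - \frac{121 \cdot 4 \cdot 6 \cdot 0 \left(- \frac{1}{-2 + 2 \left(-2\right)}\right)}{3} + 1172 = - \frac{121 \cdot 4 \cdot 0 \left(- \frac{1}{-2 - 4}\right)}{3} + 1172 = - \frac{121 \cdot 0 \left(- \frac{1}{-6}\right)}{3} + 1172 = - \frac{121 \cdot 0 \left(\left(-1\right) \left(- \frac{1}{6}\right)\right)}{3} + 1172 = - \frac{121 \cdot 0 \cdot \frac{1}{6}}{3} + 1172 = \left(- \frac{121}{3}\right) 0 + 1172 = 0 + 1172 = 1172$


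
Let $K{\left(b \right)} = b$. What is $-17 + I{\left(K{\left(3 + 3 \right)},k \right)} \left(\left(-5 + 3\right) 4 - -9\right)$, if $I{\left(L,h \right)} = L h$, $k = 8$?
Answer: $31$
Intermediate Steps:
$-17 + I{\left(K{\left(3 + 3 \right)},k \right)} \left(\left(-5 + 3\right) 4 - -9\right) = -17 + \left(3 + 3\right) 8 \left(\left(-5 + 3\right) 4 - -9\right) = -17 + 6 \cdot 8 \left(\left(-2\right) 4 + 9\right) = -17 + 48 \left(-8 + 9\right) = -17 + 48 \cdot 1 = -17 + 48 = 31$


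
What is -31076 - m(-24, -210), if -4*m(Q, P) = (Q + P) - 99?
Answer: -124637/4 ≈ -31159.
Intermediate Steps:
m(Q, P) = 99/4 - P/4 - Q/4 (m(Q, P) = -((Q + P) - 99)/4 = -((P + Q) - 99)/4 = -(-99 + P + Q)/4 = 99/4 - P/4 - Q/4)
-31076 - m(-24, -210) = -31076 - (99/4 - 1/4*(-210) - 1/4*(-24)) = -31076 - (99/4 + 105/2 + 6) = -31076 - 1*333/4 = -31076 - 333/4 = -124637/4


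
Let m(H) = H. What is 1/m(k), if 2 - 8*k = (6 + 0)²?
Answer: -4/17 ≈ -0.23529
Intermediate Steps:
k = -17/4 (k = ¼ - (6 + 0)²/8 = ¼ - ⅛*6² = ¼ - ⅛*36 = ¼ - 9/2 = -17/4 ≈ -4.2500)
1/m(k) = 1/(-17/4) = -4/17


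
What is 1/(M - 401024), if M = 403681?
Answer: 1/2657 ≈ 0.00037636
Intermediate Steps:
1/(M - 401024) = 1/(403681 - 401024) = 1/2657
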